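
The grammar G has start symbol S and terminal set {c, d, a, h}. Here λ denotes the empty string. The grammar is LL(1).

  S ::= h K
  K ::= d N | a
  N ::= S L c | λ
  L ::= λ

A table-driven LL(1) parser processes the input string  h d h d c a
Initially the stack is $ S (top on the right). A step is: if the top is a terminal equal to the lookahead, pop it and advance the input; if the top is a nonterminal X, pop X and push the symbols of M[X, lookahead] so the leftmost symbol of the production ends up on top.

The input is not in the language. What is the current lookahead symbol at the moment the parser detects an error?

a

      Stack      Input          Action
   1  $ S        h d h d c a $  expand S ::= h K
   2  $ K h      h d h d c a $  match h
   3  $ K        d h d c a $    expand K ::= d N
   4  $ N d      d h d c a $    match d
   5  $ N        h d c a $      expand N ::= S L c
   6  $ c L S    h d c a $      expand S ::= h K
   7  $ c L K h  h d c a $      match h
   8  $ c L K    d c a $        expand K ::= d N
   9  $ c L N d  d c a $        match d
  10  $ c L N    c a $          expand N ::= λ
  11  $ c L      c a $          expand L ::= λ
  12  $ c        c a $          match c
  13  $          a $            error: stack empty but input remains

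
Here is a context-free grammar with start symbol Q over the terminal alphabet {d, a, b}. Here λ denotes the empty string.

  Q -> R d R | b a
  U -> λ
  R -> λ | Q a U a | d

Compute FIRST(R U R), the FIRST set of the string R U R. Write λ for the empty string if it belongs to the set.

{λ, b, d}

FIRST(U) = {λ}
FIRST(Q) = {b, d}  (via R d R)
FIRST(R) = {λ, b, d}  (via Q a U a)
FIRST(R U R): take FIRST of each symbol in turn, carrying on past any symbol whose FIRST contains λ; result {λ, b, d}.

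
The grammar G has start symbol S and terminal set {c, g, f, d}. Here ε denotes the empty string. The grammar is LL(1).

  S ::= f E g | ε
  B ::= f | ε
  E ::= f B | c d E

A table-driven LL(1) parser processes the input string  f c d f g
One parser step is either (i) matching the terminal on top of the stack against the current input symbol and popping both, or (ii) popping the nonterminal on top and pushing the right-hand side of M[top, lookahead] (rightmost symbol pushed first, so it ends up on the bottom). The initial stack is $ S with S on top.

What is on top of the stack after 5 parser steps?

     Stack      Input        Action
  1  $ S        f c d f g $  expand S ::= f E g
  2  $ g E f    f c d f g $  match f
  3  $ g E      c d f g $    expand E ::= c d E
  4  $ g E d c  c d f g $    match c
  5  $ g E d    d f g $      match d
Stack after step 5: $ g E (top = E).

E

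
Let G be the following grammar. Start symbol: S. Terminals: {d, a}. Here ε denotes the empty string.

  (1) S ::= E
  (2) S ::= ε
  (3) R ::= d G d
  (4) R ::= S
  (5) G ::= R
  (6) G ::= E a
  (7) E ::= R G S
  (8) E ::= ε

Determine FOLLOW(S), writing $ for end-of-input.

FIRST(S) = {ε, a, d}  (via E)
FIRST(R) = {ε, a, d}  (via S)
FIRST(G) = {ε, a, d}  (via R, E a)
FIRST(E) = {ε, a, d}  (via R G S)
FOLLOW(S) includes $ since S is the start symbol.
FOLLOW(S): in R::=S, the suffix after S is empty, so FOLLOW(S) ⊇ FOLLOW(R) = {$, a, d}; in E::=R G S, the suffix after S is empty, so FOLLOW(S) ⊇ FOLLOW(E) = {$, a, d}. Thus FOLLOW(S) = {$, a, d}.
FOLLOW(E): in S::=E, the suffix after E is empty, so FOLLOW(E) ⊇ FOLLOW(S) = {$, a, d}; in G::=E a, E is followed by a with FIRST {a}. Thus FOLLOW(E) = {$, a, d}.
FOLLOW(G): in R::=d G d, G is followed by d with FIRST {d}; in E::=R G S, G is followed by S with FIRST {ε, a, d}; in E::=R G S, the suffix after G is nullable, so FOLLOW(G) ⊇ FOLLOW(E) = {$, a, d}. Thus FOLLOW(G) = {$, a, d}.
FOLLOW(R): in G::=R, the suffix after R is empty, so FOLLOW(R) ⊇ FOLLOW(G) = {$, a, d}; in E::=R G S, R is followed by G S with FIRST {ε, a, d}; in E::=R G S, the suffix after R is nullable, so FOLLOW(R) ⊇ FOLLOW(E) = {$, a, d}. Thus FOLLOW(R) = {$, a, d}.

{$, a, d}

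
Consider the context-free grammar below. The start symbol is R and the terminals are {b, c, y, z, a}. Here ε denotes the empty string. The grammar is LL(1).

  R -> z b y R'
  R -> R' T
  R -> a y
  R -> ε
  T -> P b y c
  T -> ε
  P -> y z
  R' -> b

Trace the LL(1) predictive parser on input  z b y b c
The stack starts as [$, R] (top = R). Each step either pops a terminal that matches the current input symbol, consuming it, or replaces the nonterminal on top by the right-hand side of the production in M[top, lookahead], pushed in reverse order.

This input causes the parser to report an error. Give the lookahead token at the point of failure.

c

step 1: stack=$ R  input=z b y b c $  — expand R -> z b y R'
step 2: stack=$ R' y b z  input=z b y b c $  — match z
step 3: stack=$ R' y b  input=b y b c $  — match b
step 4: stack=$ R' y  input=y b c $  — match y
step 5: stack=$ R'  input=b c $  — expand R' -> b
step 6: stack=$ b  input=b c $  — match b
step 7: stack=$  input=c $  — error: stack empty but input remains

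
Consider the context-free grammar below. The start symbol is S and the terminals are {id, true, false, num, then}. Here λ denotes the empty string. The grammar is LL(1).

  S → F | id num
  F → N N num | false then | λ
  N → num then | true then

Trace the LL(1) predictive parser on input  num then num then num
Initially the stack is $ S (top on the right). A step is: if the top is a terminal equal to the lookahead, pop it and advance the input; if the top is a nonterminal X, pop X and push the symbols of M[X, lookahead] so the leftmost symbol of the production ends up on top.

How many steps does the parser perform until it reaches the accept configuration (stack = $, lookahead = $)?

9

step 1: stack=$ S  input=num then num then num $  — expand S → F
step 2: stack=$ F  input=num then num then num $  — expand F → N N num
step 3: stack=$ num N N  input=num then num then num $  — expand N → num then
step 4: stack=$ num N then num  input=num then num then num $  — match num
step 5: stack=$ num N then  input=then num then num $  — match then
step 6: stack=$ num N  input=num then num $  — expand N → num then
step 7: stack=$ num then num  input=num then num $  — match num
step 8: stack=$ num then  input=then num $  — match then
step 9: stack=$ num  input=num $  — match num
Accept reached after 9 steps.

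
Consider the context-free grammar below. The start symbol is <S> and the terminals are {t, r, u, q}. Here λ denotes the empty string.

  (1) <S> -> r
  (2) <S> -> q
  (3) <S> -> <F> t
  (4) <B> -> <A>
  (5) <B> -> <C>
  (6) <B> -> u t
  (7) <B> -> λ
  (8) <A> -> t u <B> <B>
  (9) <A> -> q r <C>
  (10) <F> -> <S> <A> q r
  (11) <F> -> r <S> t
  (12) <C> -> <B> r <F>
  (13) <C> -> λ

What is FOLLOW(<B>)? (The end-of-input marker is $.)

{q, r, t, u}

FIRST(<A>): from <A>->t u <B> <B> we get {t}; from <A>->q r <C> we get {q}. So FIRST(<A>) = {q, t}.
FIRST(<S>): from <S>->r we get {r}; from <S>->q we get {q}; from <S>-><F> t we get {q, r}. So FIRST(<S>) = {q, r}.
FIRST(<F>): from <F>-><S> <A> q r we get {q, r}; from <F>->r <S> t we get {r}. So FIRST(<F>) = {q, r}.
FIRST(<B>): from <B>-><A> we get {q, t}; from <B>-><C> we get {λ, q, r, t, u}; from <B>->u t we get {u}; from <B>->λ we get {λ}. So FIRST(<B>) = {λ, q, r, t, u}.
FIRST(<C>): from <C>-><B> r <F> we get {q, r, t, u}; from <C>->λ we get {λ}. So FIRST(<C>) = {λ, q, r, t, u}.
FOLLOW(<S>) includes $ since <S> is the start symbol.
FOLLOW(<S>): in <F>-><S> <A> q r, <S> is followed by <A> q r with FIRST {q, t}; in <F>->r <S> t, <S> is followed by t with FIRST {t}. Thus FOLLOW(<S>) = {$, q, t}.
FOLLOW(<B>): in <A>->t u <B> <B> (occurrence 1), <B> is followed by <B> with FIRST {λ, q, r, t, u}; in <A>->t u <B> <B> (occurrence 1), the suffix after <B> is nullable, so FOLLOW(<B>) ⊇ FOLLOW(<A>) = {q, r, t, u}; in <A>->t u <B> <B> (occurrence 2), the suffix after <B> is empty, so FOLLOW(<B>) ⊇ FOLLOW(<A>) = {q, r, t, u}; in <C>-><B> r <F>, <B> is followed by r <F> with FIRST {r}. Thus FOLLOW(<B>) = {q, r, t, u}.
FOLLOW(<A>): in <B>-><A>, the suffix after <A> is empty, so FOLLOW(<A>) ⊇ FOLLOW(<B>) = {q, r, t, u}; in <F>-><S> <A> q r, <A> is followed by q r with FIRST {q}. Thus FOLLOW(<A>) = {q, r, t, u}.
FOLLOW(<C>): in <B>-><C>, the suffix after <C> is empty, so FOLLOW(<C>) ⊇ FOLLOW(<B>) = {q, r, t, u}; in <A>->q r <C>, the suffix after <C> is empty, so FOLLOW(<C>) ⊇ FOLLOW(<A>) = {q, r, t, u}. Thus FOLLOW(<C>) = {q, r, t, u}.
FOLLOW(<F>): in <S>-><F> t, <F> is followed by t with FIRST {t}; in <C>-><B> r <F>, the suffix after <F> is empty, so FOLLOW(<F>) ⊇ FOLLOW(<C>) = {q, r, t, u}. Thus FOLLOW(<F>) = {q, r, t, u}.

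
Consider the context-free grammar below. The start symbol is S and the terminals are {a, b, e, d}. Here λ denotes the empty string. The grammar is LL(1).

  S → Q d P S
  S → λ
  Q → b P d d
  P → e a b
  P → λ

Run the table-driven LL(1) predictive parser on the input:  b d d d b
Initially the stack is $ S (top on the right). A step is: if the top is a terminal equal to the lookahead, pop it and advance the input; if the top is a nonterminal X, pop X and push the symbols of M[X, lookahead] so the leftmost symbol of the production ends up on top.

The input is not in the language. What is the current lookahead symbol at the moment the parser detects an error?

$

step 1: stack=$ S  input=b d d d b $  — expand S → Q d P S
step 2: stack=$ S P d Q  input=b d d d b $  — expand Q → b P d d
step 3: stack=$ S P d d d P b  input=b d d d b $  — match b
step 4: stack=$ S P d d d P  input=d d d b $  — expand P → λ
step 5: stack=$ S P d d d  input=d d d b $  — match d
step 6: stack=$ S P d d  input=d d b $  — match d
step 7: stack=$ S P d  input=d b $  — match d
step 8: stack=$ S P  input=b $  — expand P → λ
step 9: stack=$ S  input=b $  — expand S → Q d P S
step 10: stack=$ S P d Q  input=b $  — expand Q → b P d d
step 11: stack=$ S P d d d P b  input=b $  — match b
step 12: stack=$ S P d d d P  input=$  — expand P → λ
step 13: stack=$ S P d d d  input=$  — error: top is terminal d but lookahead is $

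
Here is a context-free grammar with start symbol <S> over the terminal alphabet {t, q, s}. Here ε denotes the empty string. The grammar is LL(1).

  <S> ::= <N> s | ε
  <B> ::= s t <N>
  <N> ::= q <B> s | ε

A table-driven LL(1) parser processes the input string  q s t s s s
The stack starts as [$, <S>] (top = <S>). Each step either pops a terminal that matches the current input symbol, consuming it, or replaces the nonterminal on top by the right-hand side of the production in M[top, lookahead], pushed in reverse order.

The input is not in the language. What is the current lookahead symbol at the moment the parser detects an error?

step 1: stack=$ <S>  input=q s t s s s $  — expand <S> ::= <N> s
step 2: stack=$ s <N>  input=q s t s s s $  — expand <N> ::= q <B> s
step 3: stack=$ s s <B> q  input=q s t s s s $  — match q
step 4: stack=$ s s <B>  input=s t s s s $  — expand <B> ::= s t <N>
step 5: stack=$ s s <N> t s  input=s t s s s $  — match s
step 6: stack=$ s s <N> t  input=t s s s $  — match t
step 7: stack=$ s s <N>  input=s s s $  — expand <N> ::= ε
step 8: stack=$ s s  input=s s s $  — match s
step 9: stack=$ s  input=s s $  — match s
step 10: stack=$  input=s $  — error: stack empty but input remains

s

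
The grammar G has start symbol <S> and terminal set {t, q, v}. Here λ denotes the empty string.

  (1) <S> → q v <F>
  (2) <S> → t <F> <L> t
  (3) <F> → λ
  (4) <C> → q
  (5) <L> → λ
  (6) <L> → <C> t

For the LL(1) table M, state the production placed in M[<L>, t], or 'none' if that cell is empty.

<L> → λ

FIRST(<S>): from <S>→q v <F> we get {q}; from <S>→t <F> <L> t we get {t}. So FIRST(<S>) = {q, t}.
FIRST(<F>): from <F>→λ we get {λ}. So FIRST(<F>) = {λ}.
FIRST(<C>): from <C>→q we get {q}. So FIRST(<C>) = {q}.
FIRST(<L>): from <L>→λ we get {λ}; from <L>→<C> t we get {q}. So FIRST(<L>) = {λ, q}.
FOLLOW(<S>) includes $ since <S> is the start symbol.
FOLLOW(<L>): in <S>→t <F> <L> t, <L> is followed by t with FIRST {t}. Thus FOLLOW(<L>) = {t}.
For <L> → λ: FIRST(λ) = {λ}, so it goes in M[<L>, t] for t ∈ {}; since λ ∈ FIRST, also for every t ∈ FOLLOW(<L>) = {t}.
For <L> → <C> t: FIRST(<C> t) = {q}, so it goes in M[<L>, t] for t ∈ {q}.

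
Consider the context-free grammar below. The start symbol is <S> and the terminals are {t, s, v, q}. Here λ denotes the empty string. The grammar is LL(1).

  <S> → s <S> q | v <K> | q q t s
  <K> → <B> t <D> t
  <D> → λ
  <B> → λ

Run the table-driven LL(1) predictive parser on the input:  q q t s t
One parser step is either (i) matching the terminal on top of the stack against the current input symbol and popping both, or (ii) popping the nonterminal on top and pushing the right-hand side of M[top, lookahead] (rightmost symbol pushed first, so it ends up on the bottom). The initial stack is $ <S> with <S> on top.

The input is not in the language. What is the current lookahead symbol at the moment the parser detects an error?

t

step 1: stack=$ <S>  input=q q t s t $  — expand <S> → q q t s
step 2: stack=$ s t q q  input=q q t s t $  — match q
step 3: stack=$ s t q  input=q t s t $  — match q
step 4: stack=$ s t  input=t s t $  — match t
step 5: stack=$ s  input=s t $  — match s
step 6: stack=$  input=t $  — error: stack empty but input remains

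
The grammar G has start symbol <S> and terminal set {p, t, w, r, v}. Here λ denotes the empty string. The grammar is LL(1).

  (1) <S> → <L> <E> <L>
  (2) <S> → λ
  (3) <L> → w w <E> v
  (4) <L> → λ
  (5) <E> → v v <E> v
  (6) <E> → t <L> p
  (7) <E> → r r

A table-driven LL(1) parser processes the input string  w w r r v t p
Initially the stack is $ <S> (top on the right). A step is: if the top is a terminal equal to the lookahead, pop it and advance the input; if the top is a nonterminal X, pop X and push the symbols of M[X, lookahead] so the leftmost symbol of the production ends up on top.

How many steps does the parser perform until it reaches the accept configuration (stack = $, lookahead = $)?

step 1: stack=$ <S>  input=w w r r v t p $  — expand <S> → <L> <E> <L>
step 2: stack=$ <L> <E> <L>  input=w w r r v t p $  — expand <L> → w w <E> v
step 3: stack=$ <L> <E> v <E> w w  input=w w r r v t p $  — match w
step 4: stack=$ <L> <E> v <E> w  input=w r r v t p $  — match w
step 5: stack=$ <L> <E> v <E>  input=r r v t p $  — expand <E> → r r
step 6: stack=$ <L> <E> v r r  input=r r v t p $  — match r
step 7: stack=$ <L> <E> v r  input=r v t p $  — match r
step 8: stack=$ <L> <E> v  input=v t p $  — match v
step 9: stack=$ <L> <E>  input=t p $  — expand <E> → t <L> p
step 10: stack=$ <L> p <L> t  input=t p $  — match t
step 11: stack=$ <L> p <L>  input=p $  — expand <L> → λ
step 12: stack=$ <L> p  input=p $  — match p
step 13: stack=$ <L>  input=$  — expand <L> → λ
Accept reached after 13 steps.

13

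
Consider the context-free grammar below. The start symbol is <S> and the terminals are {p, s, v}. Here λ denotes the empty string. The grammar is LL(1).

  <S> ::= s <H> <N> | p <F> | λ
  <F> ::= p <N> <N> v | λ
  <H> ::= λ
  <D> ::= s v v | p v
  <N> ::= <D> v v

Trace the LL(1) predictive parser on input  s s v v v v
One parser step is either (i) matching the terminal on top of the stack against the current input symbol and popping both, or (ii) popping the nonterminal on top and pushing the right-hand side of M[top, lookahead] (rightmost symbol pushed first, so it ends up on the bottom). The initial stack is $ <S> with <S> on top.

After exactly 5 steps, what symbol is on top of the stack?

s

     Stack        Input          Action
  1  $ <S>        s s v v v v $  expand <S> ::= s <H> <N>
  2  $ <N> <H> s  s s v v v v $  match s
  3  $ <N> <H>    s v v v v $    expand <H> ::= λ
  4  $ <N>        s v v v v $    expand <N> ::= <D> v v
  5  $ v v <D>    s v v v v $    expand <D> ::= s v v
Stack after step 5: $ v v v v s (top = s).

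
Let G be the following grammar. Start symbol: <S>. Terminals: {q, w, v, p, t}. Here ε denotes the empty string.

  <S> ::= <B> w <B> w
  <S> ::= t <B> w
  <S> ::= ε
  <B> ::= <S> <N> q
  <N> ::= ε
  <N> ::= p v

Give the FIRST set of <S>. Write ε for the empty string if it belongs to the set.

FIRST(<N>) = {ε, p}
FIRST(<S>) = {ε, p, q, t}  (via <B> w <B> w)
FIRST(<B>) = {p, q, t}  (via <S> <N> q)

{ε, p, q, t}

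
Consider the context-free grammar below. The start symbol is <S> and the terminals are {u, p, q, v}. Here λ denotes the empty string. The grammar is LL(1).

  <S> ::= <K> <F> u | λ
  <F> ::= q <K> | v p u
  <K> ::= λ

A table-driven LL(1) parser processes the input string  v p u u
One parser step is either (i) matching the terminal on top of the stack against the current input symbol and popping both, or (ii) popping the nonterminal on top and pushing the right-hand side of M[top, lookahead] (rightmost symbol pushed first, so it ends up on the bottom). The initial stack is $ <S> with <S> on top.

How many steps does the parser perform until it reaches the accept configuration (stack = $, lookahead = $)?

7

step 1: stack=$ <S>  input=v p u u $  — expand <S> ::= <K> <F> u
step 2: stack=$ u <F> <K>  input=v p u u $  — expand <K> ::= λ
step 3: stack=$ u <F>  input=v p u u $  — expand <F> ::= v p u
step 4: stack=$ u u p v  input=v p u u $  — match v
step 5: stack=$ u u p  input=p u u $  — match p
step 6: stack=$ u u  input=u u $  — match u
step 7: stack=$ u  input=u $  — match u
Accept reached after 7 steps.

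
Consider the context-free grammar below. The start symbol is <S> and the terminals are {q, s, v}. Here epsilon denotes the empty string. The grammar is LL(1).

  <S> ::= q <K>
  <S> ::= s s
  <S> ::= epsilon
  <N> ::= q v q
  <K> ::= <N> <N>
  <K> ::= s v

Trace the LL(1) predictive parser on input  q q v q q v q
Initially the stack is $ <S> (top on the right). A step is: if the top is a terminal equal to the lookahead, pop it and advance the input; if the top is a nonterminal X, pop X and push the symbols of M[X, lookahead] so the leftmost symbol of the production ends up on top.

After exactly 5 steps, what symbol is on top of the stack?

v

     Stack        Input            Action
  1  $ <S>        q q v q q v q $  expand <S> ::= q <K>
  2  $ <K> q      q q v q q v q $  match q
  3  $ <K>        q v q q v q $    expand <K> ::= <N> <N>
  4  $ <N> <N>    q v q q v q $    expand <N> ::= q v q
  5  $ <N> q v q  q v q q v q $    match q
Stack after step 5: $ <N> q v (top = v).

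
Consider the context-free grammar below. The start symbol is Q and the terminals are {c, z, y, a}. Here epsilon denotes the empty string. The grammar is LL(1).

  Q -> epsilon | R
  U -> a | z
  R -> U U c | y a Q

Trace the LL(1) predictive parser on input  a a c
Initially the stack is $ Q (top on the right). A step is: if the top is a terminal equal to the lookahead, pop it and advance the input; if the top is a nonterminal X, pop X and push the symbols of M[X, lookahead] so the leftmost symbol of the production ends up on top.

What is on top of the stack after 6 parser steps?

     Stack    Input    Action
  1  $ Q      a a c $  expand Q -> R
  2  $ R      a a c $  expand R -> U U c
  3  $ c U U  a a c $  expand U -> a
  4  $ c U a  a a c $  match a
  5  $ c U    a c $    expand U -> a
  6  $ c a    a c $    match a
Stack after step 6: $ c (top = c).

c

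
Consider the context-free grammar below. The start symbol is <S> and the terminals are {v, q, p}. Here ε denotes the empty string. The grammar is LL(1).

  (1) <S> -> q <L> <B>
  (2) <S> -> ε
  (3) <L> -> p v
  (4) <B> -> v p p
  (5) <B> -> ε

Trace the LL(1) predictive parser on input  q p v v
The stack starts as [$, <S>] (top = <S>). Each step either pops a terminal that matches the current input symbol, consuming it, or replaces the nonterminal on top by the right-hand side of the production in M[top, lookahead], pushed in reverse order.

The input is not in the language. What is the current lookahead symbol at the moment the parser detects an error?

$

     Stack        Input      Action
  1  $ <S>        q p v v $  expand <S> -> q <L> <B>
  2  $ <B> <L> q  q p v v $  match q
  3  $ <B> <L>    p v v $    expand <L> -> p v
  4  $ <B> v p    p v v $    match p
  5  $ <B> v      v v $      match v
  6  $ <B>        v $        expand <B> -> v p p
  7  $ p p v      v $        match v
  8  $ p p        $          error: top is terminal p but lookahead is $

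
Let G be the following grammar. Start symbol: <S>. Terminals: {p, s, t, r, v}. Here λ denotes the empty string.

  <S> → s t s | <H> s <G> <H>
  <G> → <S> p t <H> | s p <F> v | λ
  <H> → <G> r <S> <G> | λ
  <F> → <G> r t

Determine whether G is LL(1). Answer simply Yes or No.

No

FIRST(<S>) = {r, s}
FIRST(<G>) = {λ, r, s}
FIRST(<H>) = {λ, r, s}
FIRST(<F>) = {r, s}
FOLLOW(<S>) = {$, p, r, s}
FOLLOW(<G>) = {$, p, r, s}
FOLLOW(<H>) = {$, p, r, s}
FOLLOW(<F>) = {v}
Cell M[<G>, r] receives both <G> → <S> p t <H> and <G> → λ — the grammar is not LL(1).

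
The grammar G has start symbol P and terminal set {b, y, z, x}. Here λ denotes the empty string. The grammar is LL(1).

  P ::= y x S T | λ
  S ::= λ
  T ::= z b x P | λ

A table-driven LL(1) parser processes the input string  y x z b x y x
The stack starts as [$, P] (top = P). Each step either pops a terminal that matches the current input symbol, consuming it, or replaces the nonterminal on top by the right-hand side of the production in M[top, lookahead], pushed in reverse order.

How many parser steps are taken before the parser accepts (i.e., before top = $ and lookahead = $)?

step 1: stack=$ P  input=y x z b x y x $  — expand P ::= y x S T
step 2: stack=$ T S x y  input=y x z b x y x $  — match y
step 3: stack=$ T S x  input=x z b x y x $  — match x
step 4: stack=$ T S  input=z b x y x $  — expand S ::= λ
step 5: stack=$ T  input=z b x y x $  — expand T ::= z b x P
step 6: stack=$ P x b z  input=z b x y x $  — match z
step 7: stack=$ P x b  input=b x y x $  — match b
step 8: stack=$ P x  input=x y x $  — match x
step 9: stack=$ P  input=y x $  — expand P ::= y x S T
step 10: stack=$ T S x y  input=y x $  — match y
step 11: stack=$ T S x  input=x $  — match x
step 12: stack=$ T S  input=$  — expand S ::= λ
step 13: stack=$ T  input=$  — expand T ::= λ
Accept reached after 13 steps.

13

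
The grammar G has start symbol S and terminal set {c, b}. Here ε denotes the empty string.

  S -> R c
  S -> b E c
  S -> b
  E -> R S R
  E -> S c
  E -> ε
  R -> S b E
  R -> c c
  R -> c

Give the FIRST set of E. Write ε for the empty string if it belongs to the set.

FIRST(S): from S->R c we get {b, c}; from S->b E c we get {b}; from S->b we get {b}. So FIRST(S) = {b, c}.
FIRST(R): from R->S b E we get {b, c}; from R->c c we get {c}; from R->c we get {c}. So FIRST(R) = {b, c}.
FIRST(E): from E->R S R we get {b, c}; from E->S c we get {b, c}; from E->ε we get {ε}. So FIRST(E) = {ε, b, c}.

{ε, b, c}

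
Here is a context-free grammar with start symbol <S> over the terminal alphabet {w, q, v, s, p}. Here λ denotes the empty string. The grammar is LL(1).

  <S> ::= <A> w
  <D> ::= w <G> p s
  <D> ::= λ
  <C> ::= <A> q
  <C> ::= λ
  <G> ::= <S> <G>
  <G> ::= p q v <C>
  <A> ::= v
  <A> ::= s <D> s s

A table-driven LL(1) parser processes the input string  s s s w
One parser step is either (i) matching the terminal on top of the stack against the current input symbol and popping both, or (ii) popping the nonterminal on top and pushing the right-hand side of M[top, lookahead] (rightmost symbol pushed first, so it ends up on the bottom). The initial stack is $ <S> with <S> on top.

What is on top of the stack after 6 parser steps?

w

step 1: stack=$ <S>  input=s s s w $  — expand <S> ::= <A> w
step 2: stack=$ w <A>  input=s s s w $  — expand <A> ::= s <D> s s
step 3: stack=$ w s s <D> s  input=s s s w $  — match s
step 4: stack=$ w s s <D>  input=s s w $  — expand <D> ::= λ
step 5: stack=$ w s s  input=s s w $  — match s
step 6: stack=$ w s  input=s w $  — match s
Stack after step 6: $ w (top = w).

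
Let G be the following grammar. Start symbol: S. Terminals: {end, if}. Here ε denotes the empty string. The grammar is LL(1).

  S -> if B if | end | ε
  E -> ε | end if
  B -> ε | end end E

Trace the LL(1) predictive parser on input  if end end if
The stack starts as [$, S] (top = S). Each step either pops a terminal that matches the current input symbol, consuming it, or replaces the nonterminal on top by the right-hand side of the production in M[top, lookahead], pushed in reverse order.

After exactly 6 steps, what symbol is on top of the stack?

step 1: stack=$ S  input=if end end if $  — expand S -> if B if
step 2: stack=$ if B if  input=if end end if $  — match if
step 3: stack=$ if B  input=end end if $  — expand B -> end end E
step 4: stack=$ if E end end  input=end end if $  — match end
step 5: stack=$ if E end  input=end if $  — match end
step 6: stack=$ if E  input=if $  — expand E -> ε
Stack after step 6: $ if (top = if).

if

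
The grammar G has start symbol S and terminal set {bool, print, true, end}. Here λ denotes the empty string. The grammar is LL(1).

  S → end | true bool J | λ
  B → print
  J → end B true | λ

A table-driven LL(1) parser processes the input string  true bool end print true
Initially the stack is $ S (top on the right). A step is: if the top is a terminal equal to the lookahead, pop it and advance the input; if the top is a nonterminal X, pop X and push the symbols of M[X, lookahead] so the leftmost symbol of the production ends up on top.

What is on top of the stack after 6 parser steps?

print

     Stack          Input                       Action
  1  $ S            true bool end print true $  expand S → true bool J
  2  $ J bool true  true bool end print true $  match true
  3  $ J bool       bool end print true $       match bool
  4  $ J            end print true $            expand J → end B true
  5  $ true B end   end print true $            match end
  6  $ true B       print true $                expand B → print
Stack after step 6: $ true print (top = print).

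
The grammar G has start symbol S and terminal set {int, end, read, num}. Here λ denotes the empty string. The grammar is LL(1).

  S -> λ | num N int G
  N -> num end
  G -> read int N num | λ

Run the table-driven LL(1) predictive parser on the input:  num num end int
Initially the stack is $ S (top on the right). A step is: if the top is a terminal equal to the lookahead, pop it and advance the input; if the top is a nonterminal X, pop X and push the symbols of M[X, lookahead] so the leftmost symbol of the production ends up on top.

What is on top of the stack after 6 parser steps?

     Stack            Input              Action
  1  $ S              num num end int $  expand S -> num N int G
  2  $ G int N num    num num end int $  match num
  3  $ G int N        num end int $      expand N -> num end
  4  $ G int end num  num end int $      match num
  5  $ G int end      end int $          match end
  6  $ G int          int $              match int
Stack after step 6: $ G (top = G).

G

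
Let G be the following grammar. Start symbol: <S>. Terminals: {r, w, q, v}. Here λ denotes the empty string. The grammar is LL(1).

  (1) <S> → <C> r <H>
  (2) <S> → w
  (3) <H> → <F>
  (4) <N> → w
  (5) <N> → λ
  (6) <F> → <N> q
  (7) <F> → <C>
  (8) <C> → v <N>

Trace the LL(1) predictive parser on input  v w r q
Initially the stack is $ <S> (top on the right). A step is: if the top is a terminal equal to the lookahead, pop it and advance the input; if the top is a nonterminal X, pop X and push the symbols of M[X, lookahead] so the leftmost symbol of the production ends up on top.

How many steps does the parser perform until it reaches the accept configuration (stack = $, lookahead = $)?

10

      Stack          Input      Action
   1  $ <S>          v w r q $  expand <S> → <C> r <H>
   2  $ <H> r <C>    v w r q $  expand <C> → v <N>
   3  $ <H> r <N> v  v w r q $  match v
   4  $ <H> r <N>    w r q $    expand <N> → w
   5  $ <H> r w      w r q $    match w
   6  $ <H> r        r q $      match r
   7  $ <H>          q $        expand <H> → <F>
   8  $ <F>          q $        expand <F> → <N> q
   9  $ q <N>        q $        expand <N> → λ
  10  $ q            q $        match q
Accept reached after 10 steps.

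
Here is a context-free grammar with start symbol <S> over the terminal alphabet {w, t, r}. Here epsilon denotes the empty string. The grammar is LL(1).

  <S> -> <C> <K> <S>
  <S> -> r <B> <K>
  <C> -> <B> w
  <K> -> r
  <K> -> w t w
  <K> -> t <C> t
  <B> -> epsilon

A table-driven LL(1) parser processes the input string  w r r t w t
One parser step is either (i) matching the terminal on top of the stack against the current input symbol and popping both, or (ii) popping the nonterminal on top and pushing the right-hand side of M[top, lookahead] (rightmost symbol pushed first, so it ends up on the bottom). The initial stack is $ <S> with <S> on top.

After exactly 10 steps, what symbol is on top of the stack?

t

      Stack            Input          Action
   1  $ <S>            w r r t w t $  expand <S> -> <C> <K> <S>
   2  $ <S> <K> <C>    w r r t w t $  expand <C> -> <B> w
   3  $ <S> <K> w <B>  w r r t w t $  expand <B> -> epsilon
   4  $ <S> <K> w      w r r t w t $  match w
   5  $ <S> <K>        r r t w t $    expand <K> -> r
   6  $ <S> r          r r t w t $    match r
   7  $ <S>            r t w t $      expand <S> -> r <B> <K>
   8  $ <K> <B> r      r t w t $      match r
   9  $ <K> <B>        t w t $        expand <B> -> epsilon
  10  $ <K>            t w t $        expand <K> -> t <C> t
Stack after step 10: $ t <C> t (top = t).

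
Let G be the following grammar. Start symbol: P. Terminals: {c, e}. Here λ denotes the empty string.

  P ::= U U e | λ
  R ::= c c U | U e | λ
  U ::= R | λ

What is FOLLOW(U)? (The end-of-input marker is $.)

FIRST(P) = {λ, c, e}  (via U U e)
FIRST(R) = {λ, c, e}  (via U e)
FIRST(U) = {λ, c, e}  (via R)
FOLLOW(P) includes $ since P is the start symbol.
FOLLOW(P): P appears on no right-hand side. Thus FOLLOW(P) = {$}.
FOLLOW(R): in U::=R, the suffix after R is empty, so FOLLOW(R) ⊇ FOLLOW(U) = {c, e}. Thus FOLLOW(R) = {c, e}.
FOLLOW(U): in P::=U U e (occurrence 1), U is followed by U e with FIRST {c, e}; in P::=U U e (occurrence 2), U is followed by e with FIRST {e}; in R::=c c U, the suffix after U is empty, so FOLLOW(U) ⊇ FOLLOW(R) = {c, e}; in R::=U e, U is followed by e with FIRST {e}. Thus FOLLOW(U) = {c, e}.

{c, e}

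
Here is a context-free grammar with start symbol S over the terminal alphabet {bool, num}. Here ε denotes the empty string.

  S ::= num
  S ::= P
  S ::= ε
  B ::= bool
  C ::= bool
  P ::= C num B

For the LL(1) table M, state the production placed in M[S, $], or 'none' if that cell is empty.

S ::= ε

FIRST(B) = {bool}
FIRST(C) = {bool}
FIRST(P) = {bool}  (via C num B)
FIRST(S) = {ε, bool, num}  (via P)
FOLLOW(S) includes $ since S is the start symbol.
FOLLOW(S): S appears on no right-hand side. Thus FOLLOW(S) = {$}.
For S ::= num: FIRST(num) = {num}, so it goes in M[S, t] for t ∈ {num}.
For S ::= P: FIRST(P) = {bool}, so it goes in M[S, t] for t ∈ {bool}.
For S ::= ε: FIRST(ε) = {ε}, so it goes in M[S, t] for t ∈ {}; since ε ∈ FIRST, also for every t ∈ FOLLOW(S) = {$}.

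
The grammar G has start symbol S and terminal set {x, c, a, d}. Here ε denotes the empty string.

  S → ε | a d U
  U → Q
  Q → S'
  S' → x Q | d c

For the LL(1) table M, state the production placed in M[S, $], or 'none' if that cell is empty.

FIRST(S): from S→ε we get {ε}; from S→a d U we get {a}. So FIRST(S) = {ε, a}.
FIRST(S'): from S'→x Q we get {x}; from S'→d c we get {d}. So FIRST(S') = {d, x}.
FIRST(Q): from Q→S' we get {d, x}. So FIRST(Q) = {d, x}.
FIRST(U): from U→Q we get {d, x}. So FIRST(U) = {d, x}.
FOLLOW(S) includes $ since S is the start symbol.
FOLLOW(S): S appears on no right-hand side. Thus FOLLOW(S) = {$}.
For S → ε: FIRST(ε) = {ε}, so it goes in M[S, t] for t ∈ {}; since ε ∈ FIRST, also for every t ∈ FOLLOW(S) = {$}.
For S → a d U: FIRST(a d U) = {a}, so it goes in M[S, t] for t ∈ {a}.

S → ε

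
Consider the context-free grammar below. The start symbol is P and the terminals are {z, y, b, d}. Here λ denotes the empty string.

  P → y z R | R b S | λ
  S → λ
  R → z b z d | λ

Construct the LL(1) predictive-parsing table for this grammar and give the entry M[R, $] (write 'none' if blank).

R → λ

FIRST(S) = {λ}
FIRST(R) = {λ, z}
FIRST(P) = {λ, b, y, z}  (via R b S)
FOLLOW(P) includes $ since P is the start symbol.
FOLLOW(P): P appears on no right-hand side. Thus FOLLOW(P) = {$}.
FOLLOW(R): in P→y z R, the suffix after R is empty, so FOLLOW(R) ⊇ FOLLOW(P) = {$}; in P→R b S, R is followed by b S with FIRST {b}. Thus FOLLOW(R) = {$, b}.
For R → z b z d: FIRST(z b z d) = {z}, so it goes in M[R, t] for t ∈ {z}.
For R → λ: FIRST(λ) = {λ}, so it goes in M[R, t] for t ∈ {}; since λ ∈ FIRST, also for every t ∈ FOLLOW(R) = {$, b}.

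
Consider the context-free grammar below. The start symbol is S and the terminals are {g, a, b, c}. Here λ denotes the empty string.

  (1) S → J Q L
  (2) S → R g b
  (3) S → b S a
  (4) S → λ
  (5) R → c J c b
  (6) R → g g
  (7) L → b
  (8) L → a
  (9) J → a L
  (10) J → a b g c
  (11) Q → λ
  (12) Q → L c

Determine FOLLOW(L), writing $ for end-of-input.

FIRST(R): from R→c J c b we get {c}; from R→g g we get {g}. So FIRST(R) = {c, g}.
FIRST(L): from L→b we get {b}; from L→a we get {a}. So FIRST(L) = {a, b}.
FIRST(J): from J→a L we get {a}; from J→a b g c we get {a}. So FIRST(J) = {a}.
FIRST(S): from S→J Q L we get {a}; from S→R g b we get {c, g}; from S→b S a we get {b}; from S→λ we get {λ}. So FIRST(S) = {λ, a, b, c, g}.
FIRST(Q): from Q→λ we get {λ}; from Q→L c we get {a, b}. So FIRST(Q) = {λ, a, b}.
FOLLOW(S) includes $ since S is the start symbol.
FOLLOW(S): in S→b S a, S is followed by a with FIRST {a}. Thus FOLLOW(S) = {$, a}.
FOLLOW(R): in S→R g b, R is followed by g b with FIRST {g}. Thus FOLLOW(R) = {g}.
FOLLOW(J): in S→J Q L, J is followed by Q L with FIRST {a, b}; in R→c J c b, J is followed by c b with FIRST {c}. Thus FOLLOW(J) = {a, b, c}.
FOLLOW(L): in S→J Q L, the suffix after L is empty, so FOLLOW(L) ⊇ FOLLOW(S) = {$, a}; in J→a L, the suffix after L is empty, so FOLLOW(L) ⊇ FOLLOW(J) = {a, b, c}; in Q→L c, L is followed by c with FIRST {c}. Thus FOLLOW(L) = {$, a, b, c}.
FOLLOW(Q): in S→J Q L, Q is followed by L with FIRST {a, b}. Thus FOLLOW(Q) = {a, b}.

{$, a, b, c}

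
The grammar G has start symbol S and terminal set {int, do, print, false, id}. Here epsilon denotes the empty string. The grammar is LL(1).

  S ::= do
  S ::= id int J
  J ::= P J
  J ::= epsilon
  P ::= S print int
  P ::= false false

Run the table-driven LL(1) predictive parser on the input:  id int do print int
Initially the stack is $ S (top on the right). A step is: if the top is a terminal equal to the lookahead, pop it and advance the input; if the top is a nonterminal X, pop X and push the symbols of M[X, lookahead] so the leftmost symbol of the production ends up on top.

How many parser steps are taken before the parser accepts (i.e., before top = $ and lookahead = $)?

10

      Stack             Input                  Action
   1  $ S               id int do print int $  expand S ::= id int J
   2  $ J int id        id int do print int $  match id
   3  $ J int           int do print int $     match int
   4  $ J               do print int $         expand J ::= P J
   5  $ J P             do print int $         expand P ::= S print int
   6  $ J int print S   do print int $         expand S ::= do
   7  $ J int print do  do print int $         match do
   8  $ J int print     print int $            match print
   9  $ J int           int $                  match int
  10  $ J               $                      expand J ::= epsilon
Accept reached after 10 steps.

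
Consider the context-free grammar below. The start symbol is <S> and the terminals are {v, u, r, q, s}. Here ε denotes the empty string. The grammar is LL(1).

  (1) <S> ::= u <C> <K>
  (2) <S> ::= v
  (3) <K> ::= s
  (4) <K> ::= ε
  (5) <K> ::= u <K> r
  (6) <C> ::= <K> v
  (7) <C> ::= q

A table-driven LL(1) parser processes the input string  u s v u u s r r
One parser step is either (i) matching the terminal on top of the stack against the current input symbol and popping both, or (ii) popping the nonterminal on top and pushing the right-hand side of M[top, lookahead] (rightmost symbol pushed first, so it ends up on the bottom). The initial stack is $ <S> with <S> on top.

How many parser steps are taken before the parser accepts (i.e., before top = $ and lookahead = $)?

14

step 1: stack=$ <S>  input=u s v u u s r r $  — expand <S> ::= u <C> <K>
step 2: stack=$ <K> <C> u  input=u s v u u s r r $  — match u
step 3: stack=$ <K> <C>  input=s v u u s r r $  — expand <C> ::= <K> v
step 4: stack=$ <K> v <K>  input=s v u u s r r $  — expand <K> ::= s
step 5: stack=$ <K> v s  input=s v u u s r r $  — match s
step 6: stack=$ <K> v  input=v u u s r r $  — match v
step 7: stack=$ <K>  input=u u s r r $  — expand <K> ::= u <K> r
step 8: stack=$ r <K> u  input=u u s r r $  — match u
step 9: stack=$ r <K>  input=u s r r $  — expand <K> ::= u <K> r
step 10: stack=$ r r <K> u  input=u s r r $  — match u
step 11: stack=$ r r <K>  input=s r r $  — expand <K> ::= s
step 12: stack=$ r r s  input=s r r $  — match s
step 13: stack=$ r r  input=r r $  — match r
step 14: stack=$ r  input=r $  — match r
Accept reached after 14 steps.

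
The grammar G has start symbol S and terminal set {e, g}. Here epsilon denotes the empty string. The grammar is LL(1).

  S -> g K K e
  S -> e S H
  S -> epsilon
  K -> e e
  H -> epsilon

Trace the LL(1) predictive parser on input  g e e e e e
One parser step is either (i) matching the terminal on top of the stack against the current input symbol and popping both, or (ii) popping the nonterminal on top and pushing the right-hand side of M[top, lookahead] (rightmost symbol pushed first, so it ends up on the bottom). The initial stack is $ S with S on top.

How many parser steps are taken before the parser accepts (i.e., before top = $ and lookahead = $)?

9

     Stack      Input          Action
  1  $ S        g e e e e e $  expand S -> g K K e
  2  $ e K K g  g e e e e e $  match g
  3  $ e K K    e e e e e $    expand K -> e e
  4  $ e K e e  e e e e e $    match e
  5  $ e K e    e e e e $      match e
  6  $ e K      e e e $        expand K -> e e
  7  $ e e e    e e e $        match e
  8  $ e e      e e $          match e
  9  $ e        e $            match e
Accept reached after 9 steps.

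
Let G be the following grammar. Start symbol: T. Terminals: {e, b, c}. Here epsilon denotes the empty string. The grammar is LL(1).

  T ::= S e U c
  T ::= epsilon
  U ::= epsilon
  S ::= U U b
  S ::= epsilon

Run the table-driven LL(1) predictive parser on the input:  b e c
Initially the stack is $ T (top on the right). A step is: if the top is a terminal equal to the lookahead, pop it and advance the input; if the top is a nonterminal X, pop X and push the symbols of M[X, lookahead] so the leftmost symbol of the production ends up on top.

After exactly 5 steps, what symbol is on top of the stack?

step 1: stack=$ T  input=b e c $  — expand T ::= S e U c
step 2: stack=$ c U e S  input=b e c $  — expand S ::= U U b
step 3: stack=$ c U e b U U  input=b e c $  — expand U ::= epsilon
step 4: stack=$ c U e b U  input=b e c $  — expand U ::= epsilon
step 5: stack=$ c U e b  input=b e c $  — match b
Stack after step 5: $ c U e (top = e).

e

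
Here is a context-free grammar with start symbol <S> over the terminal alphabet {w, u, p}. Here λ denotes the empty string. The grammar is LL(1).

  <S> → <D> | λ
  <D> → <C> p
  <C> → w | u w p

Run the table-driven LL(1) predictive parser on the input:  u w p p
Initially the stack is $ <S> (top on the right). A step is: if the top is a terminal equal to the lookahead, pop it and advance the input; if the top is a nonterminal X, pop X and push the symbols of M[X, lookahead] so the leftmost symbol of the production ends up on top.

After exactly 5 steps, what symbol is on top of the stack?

step 1: stack=$ <S>  input=u w p p $  — expand <S> → <D>
step 2: stack=$ <D>  input=u w p p $  — expand <D> → <C> p
step 3: stack=$ p <C>  input=u w p p $  — expand <C> → u w p
step 4: stack=$ p p w u  input=u w p p $  — match u
step 5: stack=$ p p w  input=w p p $  — match w
Stack after step 5: $ p p (top = p).

p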